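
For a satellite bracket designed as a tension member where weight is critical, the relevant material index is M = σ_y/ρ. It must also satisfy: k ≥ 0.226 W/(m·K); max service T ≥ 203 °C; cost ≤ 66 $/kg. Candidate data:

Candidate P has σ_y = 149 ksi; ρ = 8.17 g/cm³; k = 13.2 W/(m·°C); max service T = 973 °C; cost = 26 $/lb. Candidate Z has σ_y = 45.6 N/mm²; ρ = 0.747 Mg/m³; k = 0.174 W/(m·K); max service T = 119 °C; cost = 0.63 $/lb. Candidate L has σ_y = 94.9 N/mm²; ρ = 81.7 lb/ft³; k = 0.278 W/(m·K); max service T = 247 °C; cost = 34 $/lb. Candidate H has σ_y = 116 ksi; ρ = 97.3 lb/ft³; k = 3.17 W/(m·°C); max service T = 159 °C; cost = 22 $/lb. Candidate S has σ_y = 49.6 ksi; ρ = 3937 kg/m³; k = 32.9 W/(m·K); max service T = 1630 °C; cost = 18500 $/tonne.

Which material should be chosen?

candidate P

Screen on constraints: k ≥ 0.226 W/(m·K); max service T ≥ 203 °C; cost ≤ 66 $/kg. Survivors: candidate P, candidate S.
Putting every candidate on a common basis:
  candidate P: σ_y = 1027 MPa, ρ = 8170 kg/m³
  candidate S: σ_y = 342.0 MPa, ρ = 3937 kg/m³
  candidate P: M = 126 kN·m/kg
  candidate S: M = 86.9 kN·m/kg
Candidate P ranks first.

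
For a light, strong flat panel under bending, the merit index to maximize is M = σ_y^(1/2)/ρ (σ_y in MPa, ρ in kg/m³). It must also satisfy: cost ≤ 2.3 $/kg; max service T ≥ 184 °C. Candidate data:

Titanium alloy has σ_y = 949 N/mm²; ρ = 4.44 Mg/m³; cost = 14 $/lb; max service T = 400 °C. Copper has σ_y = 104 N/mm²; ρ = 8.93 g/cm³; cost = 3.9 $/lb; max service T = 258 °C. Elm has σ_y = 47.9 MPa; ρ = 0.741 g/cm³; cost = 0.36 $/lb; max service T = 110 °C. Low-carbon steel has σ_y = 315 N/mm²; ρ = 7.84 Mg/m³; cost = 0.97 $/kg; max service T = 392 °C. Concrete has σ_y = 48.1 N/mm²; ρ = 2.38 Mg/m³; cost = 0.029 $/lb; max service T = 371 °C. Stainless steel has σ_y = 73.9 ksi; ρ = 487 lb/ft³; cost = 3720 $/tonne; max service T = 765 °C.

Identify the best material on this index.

Screen on constraints: cost ≤ 2.3 $/kg; max service T ≥ 184 °C. Survivors: low-carbon steel, concrete.
In SI units:
  low-carbon steel: σ_y = 315.0 MPa, ρ = 7840 kg/m³
  concrete: σ_y = 48.10 MPa, ρ = 2380 kg/m³
  concrete: M = 2.91×10⁻³
  low-carbon steel: M = 2.26×10⁻³
Concrete ranks first.

concrete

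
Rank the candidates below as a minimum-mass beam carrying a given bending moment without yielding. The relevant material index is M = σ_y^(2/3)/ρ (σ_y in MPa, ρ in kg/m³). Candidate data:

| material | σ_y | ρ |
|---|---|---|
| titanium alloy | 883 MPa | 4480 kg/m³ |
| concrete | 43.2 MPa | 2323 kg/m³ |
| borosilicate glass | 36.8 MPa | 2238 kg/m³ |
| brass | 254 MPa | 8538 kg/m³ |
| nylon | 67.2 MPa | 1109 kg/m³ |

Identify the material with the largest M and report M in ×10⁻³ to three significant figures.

Per-candidate index values:
  titanium alloy: M = 20.5×10⁻³
  nylon: M = 14.9×10⁻³
  concrete: M = 5.30×10⁻³
  borosilicate glass: M = 4.94×10⁻³
  brass: M = 4.70×10⁻³
Highest index: titanium alloy.

titanium alloy, M = 20.5×10⁻³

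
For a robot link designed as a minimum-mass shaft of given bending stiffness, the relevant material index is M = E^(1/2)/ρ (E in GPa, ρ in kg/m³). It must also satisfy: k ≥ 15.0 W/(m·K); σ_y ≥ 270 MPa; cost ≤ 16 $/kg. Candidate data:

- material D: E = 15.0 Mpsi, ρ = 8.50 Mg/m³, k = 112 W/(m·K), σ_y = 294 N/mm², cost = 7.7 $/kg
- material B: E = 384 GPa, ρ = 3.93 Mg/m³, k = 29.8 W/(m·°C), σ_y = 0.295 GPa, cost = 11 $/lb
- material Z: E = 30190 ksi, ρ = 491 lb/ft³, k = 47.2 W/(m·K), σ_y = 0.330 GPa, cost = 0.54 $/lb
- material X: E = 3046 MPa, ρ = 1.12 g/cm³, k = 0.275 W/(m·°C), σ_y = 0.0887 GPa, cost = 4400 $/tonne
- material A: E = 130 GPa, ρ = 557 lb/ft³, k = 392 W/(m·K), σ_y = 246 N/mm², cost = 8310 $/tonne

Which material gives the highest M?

material Z

Screen on constraints: k ≥ 15.0 W/(m·K); σ_y ≥ 270 MPa; cost ≤ 16 $/kg. Survivors: material D, material Z.
Convert each candidate to consistent units, then evaluate M:
  material D: E = 103.4 GPa, ρ = 8500 kg/m³
  material Z: E = 208.2 GPa, ρ = 7865 kg/m³
  material Z: M = 1.83×10⁻³
  material D: M = 1.20×10⁻³
Material Z has the largest M.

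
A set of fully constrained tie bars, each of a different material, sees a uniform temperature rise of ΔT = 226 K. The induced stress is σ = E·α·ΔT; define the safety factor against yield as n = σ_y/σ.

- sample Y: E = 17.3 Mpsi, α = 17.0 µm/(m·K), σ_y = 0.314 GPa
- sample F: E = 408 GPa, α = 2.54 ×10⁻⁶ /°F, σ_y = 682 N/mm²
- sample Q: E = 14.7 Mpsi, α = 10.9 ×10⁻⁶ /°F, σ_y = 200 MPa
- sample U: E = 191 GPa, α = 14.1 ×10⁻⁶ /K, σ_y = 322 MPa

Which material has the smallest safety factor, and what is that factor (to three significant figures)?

sample Q, n = 0.445

In consistent units (E in GPa, α in ×10⁻⁶/K, σ_y in MPa):
  sample Y: E = 119.3, α = 17.0, σ_y = 314.0 → σ = 458 MPa, n = 0.685
  sample F: E = 408.0, α = 4.57, σ_y = 682.0 → σ = 422 MPa, n = 1.62
  sample Q: E = 101.4, α = 19.6, σ_y = 200.0 → σ = 449 MPa, n = 0.445
  sample U: E = 191.0, α = 14.1, σ_y = 322.0 → σ = 609 MPa, n = 0.529
Smallest n: sample Q with n = 0.445.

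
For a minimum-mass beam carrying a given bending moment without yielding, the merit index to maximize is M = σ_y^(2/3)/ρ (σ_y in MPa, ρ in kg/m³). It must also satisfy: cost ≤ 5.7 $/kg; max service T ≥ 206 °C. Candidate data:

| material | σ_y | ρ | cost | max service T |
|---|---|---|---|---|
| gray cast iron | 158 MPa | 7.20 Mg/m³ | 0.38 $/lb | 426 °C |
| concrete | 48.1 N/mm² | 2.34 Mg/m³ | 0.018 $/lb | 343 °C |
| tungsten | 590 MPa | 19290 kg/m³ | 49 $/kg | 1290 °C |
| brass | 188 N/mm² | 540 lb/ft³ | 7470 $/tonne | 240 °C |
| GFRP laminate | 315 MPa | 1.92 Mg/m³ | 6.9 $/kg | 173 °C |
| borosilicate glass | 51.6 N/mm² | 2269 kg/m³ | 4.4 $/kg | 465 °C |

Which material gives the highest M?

borosilicate glass

Screen on constraints: cost ≤ 5.7 $/kg; max service T ≥ 206 °C. Survivors: gray cast iron, concrete, borosilicate glass.
In SI units:
  gray cast iron: σ_y = 158.0 MPa, ρ = 7200 kg/m³
  concrete: σ_y = 48.10 MPa, ρ = 2340 kg/m³
  borosilicate glass: σ_y = 51.60 MPa, ρ = 2269 kg/m³
  borosilicate glass: M = 6.11×10⁻³
  concrete: M = 5.65×10⁻³
  gray cast iron: M = 4.06×10⁻³
Highest index: borosilicate glass.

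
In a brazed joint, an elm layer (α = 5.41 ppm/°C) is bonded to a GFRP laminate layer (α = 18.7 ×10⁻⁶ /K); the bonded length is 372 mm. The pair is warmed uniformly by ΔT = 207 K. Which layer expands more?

GFRP laminate

α(elm) = 5.41×10⁻⁶/K vs α(GFRP laminate) = 18.7×10⁻⁶/K.
Higher α expands more for the same ΔT: GFRP laminate.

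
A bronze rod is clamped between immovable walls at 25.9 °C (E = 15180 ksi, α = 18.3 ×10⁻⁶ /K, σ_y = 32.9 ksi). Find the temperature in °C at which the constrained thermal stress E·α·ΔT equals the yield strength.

144 °C

E = 15180 ksi = 104.7 GPa.
σ_y = 32.9 ksi = 226.8 MPa.
E·α·ΔT = 226.8 MPa ⇒ ΔT = 226.8 / (104.7×10³ × 18.3×10⁻⁶) = 118.4 K.
T = 25.9 + 118.4 = 144.3 °C.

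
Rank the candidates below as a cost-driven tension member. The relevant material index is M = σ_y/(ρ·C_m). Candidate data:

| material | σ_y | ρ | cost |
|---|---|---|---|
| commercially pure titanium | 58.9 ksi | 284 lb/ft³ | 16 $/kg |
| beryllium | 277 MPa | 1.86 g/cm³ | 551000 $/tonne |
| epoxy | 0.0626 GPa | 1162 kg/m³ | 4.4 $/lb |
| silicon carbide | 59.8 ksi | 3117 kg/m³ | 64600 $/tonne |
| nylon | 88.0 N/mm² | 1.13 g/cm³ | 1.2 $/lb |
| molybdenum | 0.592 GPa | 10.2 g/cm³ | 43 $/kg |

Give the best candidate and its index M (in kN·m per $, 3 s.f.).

Putting every candidate on a common basis:
  commercially pure titanium: σ_y = 406.1 MPa, ρ = 4549 kg/m³, cost = 16.00 $/kg
  beryllium: σ_y = 277.0 MPa, ρ = 1860 kg/m³, cost = 551.0 $/kg
  epoxy: σ_y = 62.60 MPa, ρ = 1162 kg/m³, cost = 9.700 $/kg
  silicon carbide: σ_y = 412.3 MPa, ρ = 3117 kg/m³, cost = 64.60 $/kg
  nylon: σ_y = 88.00 MPa, ρ = 1130 kg/m³, cost = 2.646 $/kg
  molybdenum: σ_y = 592.0 MPa, ρ = 10200 kg/m³, cost = 43.00 $/kg
  nylon: M = 29.4 kN·m per $
  commercially pure titanium: M = 5.58 kN·m per $
  epoxy: M = 5.55 kN·m per $
  silicon carbide: M = 2.05 kN·m per $
  molybdenum: M = 1.35 kN·m per $
  beryllium: M = 0.270 kN·m per $
Nylon has the largest M.

nylon, M = 29.4 kN·m per $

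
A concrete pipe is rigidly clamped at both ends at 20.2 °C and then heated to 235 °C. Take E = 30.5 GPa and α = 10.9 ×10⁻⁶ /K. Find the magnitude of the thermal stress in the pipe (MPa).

71.4 MPa

ΔT = 214.8 K. Constrained thermal stress σ = E·α·ΔT = 30.50×10³ MPa × 10.9×10⁻⁶ × 214.8 = 71.4 MPa (compressive).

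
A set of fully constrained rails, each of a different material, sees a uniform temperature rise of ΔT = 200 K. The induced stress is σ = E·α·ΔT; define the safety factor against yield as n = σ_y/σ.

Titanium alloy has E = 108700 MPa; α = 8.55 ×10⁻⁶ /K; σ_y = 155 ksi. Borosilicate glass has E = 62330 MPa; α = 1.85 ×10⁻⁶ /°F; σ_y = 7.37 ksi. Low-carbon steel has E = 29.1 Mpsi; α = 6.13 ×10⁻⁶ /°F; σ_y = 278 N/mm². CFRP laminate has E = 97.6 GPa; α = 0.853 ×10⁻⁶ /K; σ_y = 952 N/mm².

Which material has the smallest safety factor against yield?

low-carbon steel

Per material, after unit conversion:
  titanium alloy: E = 108.7, α = 8.55, σ_y = 1069 → σ = 186 MPa, n = 5.75
  borosilicate glass: E = 62.33, α = 3.33, σ_y = 50.81 → σ = 41.5 MPa, n = 1.22
  low-carbon steel: E = 200.6, α = 11.0, σ_y = 278.0 → σ = 443 MPa, n = 0.628
  CFRP laminate: E = 97.60, α = 0.853, σ_y = 952.0 → σ = 16.7 MPa, n = 57.2
Low-carbon steel has the lowest safety factor, n = 0.628.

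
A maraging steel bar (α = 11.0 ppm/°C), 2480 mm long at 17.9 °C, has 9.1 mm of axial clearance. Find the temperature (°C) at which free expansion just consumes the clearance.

α·L₀·ΔT = 9.1 mm ⇒ ΔT = 9.1 / (11.0×10⁻⁶ × 2480.0) = 333.6 K.
T = 17.9 + 333.6 = 351.5 °C.

351 °C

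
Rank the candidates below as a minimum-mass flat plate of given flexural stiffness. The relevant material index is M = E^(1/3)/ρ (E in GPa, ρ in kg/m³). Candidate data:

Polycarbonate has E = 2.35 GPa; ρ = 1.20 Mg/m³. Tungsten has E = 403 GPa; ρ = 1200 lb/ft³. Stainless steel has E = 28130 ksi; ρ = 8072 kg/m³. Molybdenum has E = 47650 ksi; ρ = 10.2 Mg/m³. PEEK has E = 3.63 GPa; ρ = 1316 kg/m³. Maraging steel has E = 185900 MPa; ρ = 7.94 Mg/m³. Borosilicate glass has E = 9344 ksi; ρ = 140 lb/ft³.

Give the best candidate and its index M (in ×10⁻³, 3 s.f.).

Convert each candidate to consistent units, then evaluate M:
  polycarbonate: E = 2.350 GPa, ρ = 1200 kg/m³
  tungsten: E = 403.0 GPa, ρ = 19220 kg/m³
  stainless steel: E = 193.9 GPa, ρ = 8072 kg/m³
  molybdenum: E = 328.5 GPa, ρ = 10200 kg/m³
  PEEK: E = 3.630 GPa, ρ = 1316 kg/m³
  maraging steel: E = 185.9 GPa, ρ = 7940 kg/m³
  borosilicate glass: E = 64.42 GPa, ρ = 2243 kg/m³
  borosilicate glass: M = 1.79×10⁻³
  PEEK: M = 1.17×10⁻³
  polycarbonate: M = 1.11×10⁻³
  maraging steel: M = 0.719×10⁻³
  stainless steel: M = 0.717×10⁻³
  molybdenum: M = 0.676×10⁻³
  tungsten: M = 0.384×10⁻³
Borosilicate glass has the largest M.

borosilicate glass, M = 1.79×10⁻³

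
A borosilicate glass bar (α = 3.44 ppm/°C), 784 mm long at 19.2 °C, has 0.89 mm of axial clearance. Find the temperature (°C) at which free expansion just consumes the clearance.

349 °C

α·L₀·ΔT = 0.89 mm ⇒ ΔT = 0.89 / (3.44×10⁻⁶ × 784.0) = 330.0 K.
T = 19.2 + 330.0 = 349.2 °C.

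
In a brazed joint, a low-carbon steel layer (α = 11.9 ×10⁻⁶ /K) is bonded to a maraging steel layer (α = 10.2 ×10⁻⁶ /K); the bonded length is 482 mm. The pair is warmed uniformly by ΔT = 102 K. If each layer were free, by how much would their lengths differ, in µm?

83.6 µm

Δα = |11.9 − 10.2|×10⁻⁶/K = 1.70×10⁻⁶/K.
ΔL_mismatch = Δα·L·ΔT = 1.70×10⁻⁶ × 482.0 mm × 102.0 K = 83.6 µm.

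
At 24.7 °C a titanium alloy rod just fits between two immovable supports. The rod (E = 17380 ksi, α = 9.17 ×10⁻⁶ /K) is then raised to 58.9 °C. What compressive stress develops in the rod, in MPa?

37.6 MPa

E = 17380 ksi = 119.8 GPa.
ΔT = 34.20 K. Constrained thermal stress σ = E·α·ΔT = 119.8×10³ MPa × 9.17×10⁻⁶ × 34.20 = 37.6 MPa (compressive).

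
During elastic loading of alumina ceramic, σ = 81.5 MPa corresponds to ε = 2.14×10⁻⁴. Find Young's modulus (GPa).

E = σ/ε = 81.5 MPa / 2.14×10⁻⁴ = 380800 MPa = 381 GPa.

381 GPa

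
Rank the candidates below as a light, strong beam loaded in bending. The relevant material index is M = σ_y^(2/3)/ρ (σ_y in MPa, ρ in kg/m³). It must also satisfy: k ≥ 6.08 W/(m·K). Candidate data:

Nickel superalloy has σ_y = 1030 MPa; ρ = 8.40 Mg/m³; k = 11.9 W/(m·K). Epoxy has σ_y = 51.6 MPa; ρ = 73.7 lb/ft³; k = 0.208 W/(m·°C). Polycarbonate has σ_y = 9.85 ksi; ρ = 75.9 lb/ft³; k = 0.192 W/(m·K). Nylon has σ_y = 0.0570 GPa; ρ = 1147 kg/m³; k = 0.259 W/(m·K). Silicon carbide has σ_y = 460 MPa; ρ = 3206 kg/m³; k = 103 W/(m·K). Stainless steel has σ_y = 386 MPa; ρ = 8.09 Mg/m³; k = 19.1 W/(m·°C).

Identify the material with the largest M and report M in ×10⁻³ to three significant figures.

silicon carbide, M = 18.6×10⁻³

Screen on constraints: k ≥ 6.08 W/(m·K). Survivors: nickel superalloy, silicon carbide, stainless steel.
After converting to SI:
  nickel superalloy: σ_y = 1030 MPa, ρ = 8400 kg/m³
  silicon carbide: σ_y = 460.0 MPa, ρ = 3206 kg/m³
  stainless steel: σ_y = 386.0 MPa, ρ = 8090 kg/m³
  silicon carbide: M = 18.6×10⁻³
  nickel superalloy: M = 12.1×10⁻³
  stainless steel: M = 6.55×10⁻³
Highest index: silicon carbide.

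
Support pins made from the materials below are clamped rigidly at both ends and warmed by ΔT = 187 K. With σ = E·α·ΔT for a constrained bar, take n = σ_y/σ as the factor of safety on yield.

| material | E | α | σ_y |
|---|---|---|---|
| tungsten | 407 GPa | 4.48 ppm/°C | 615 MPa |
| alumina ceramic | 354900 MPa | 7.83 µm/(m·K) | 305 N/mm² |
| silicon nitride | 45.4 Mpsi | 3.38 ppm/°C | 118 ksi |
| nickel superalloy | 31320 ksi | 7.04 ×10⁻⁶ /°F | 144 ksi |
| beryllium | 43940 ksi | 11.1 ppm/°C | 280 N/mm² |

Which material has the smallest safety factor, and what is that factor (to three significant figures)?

beryllium, n = 0.445

Per material, after unit conversion:
  tungsten: E = 407.0, α = 4.48, σ_y = 615.0 → σ = 341 MPa, n = 1.80
  alumina ceramic: E = 354.9, α = 7.83, σ_y = 305.0 → σ = 520 MPa, n = 0.587
  silicon nitride: E = 313.0, α = 3.38, σ_y = 813.6 → σ = 198 MPa, n = 4.11
  nickel superalloy: E = 215.9, α = 12.7, σ_y = 992.8 → σ = 512 MPa, n = 1.94
  beryllium: E = 303.0, α = 11.1, σ_y = 280.0 → σ = 629 MPa, n = 0.445
The minimum is beryllium at n = 0.445.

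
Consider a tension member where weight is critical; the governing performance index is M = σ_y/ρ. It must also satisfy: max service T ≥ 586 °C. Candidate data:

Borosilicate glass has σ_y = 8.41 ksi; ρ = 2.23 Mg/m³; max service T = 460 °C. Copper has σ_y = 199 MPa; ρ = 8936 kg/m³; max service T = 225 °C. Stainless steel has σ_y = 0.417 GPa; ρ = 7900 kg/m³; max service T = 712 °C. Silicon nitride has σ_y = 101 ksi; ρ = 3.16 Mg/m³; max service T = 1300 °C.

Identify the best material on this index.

silicon nitride

Screen on constraints: max service T ≥ 586 °C. Survivors: stainless steel, silicon nitride.
Putting every candidate on a common basis:
  stainless steel: σ_y = 417.0 MPa, ρ = 7900 kg/m³
  silicon nitride: σ_y = 696.4 MPa, ρ = 3160 kg/m³
  silicon nitride: M = 220 kN·m/kg
  stainless steel: M = 52.8 kN·m/kg
Silicon nitride ranks first.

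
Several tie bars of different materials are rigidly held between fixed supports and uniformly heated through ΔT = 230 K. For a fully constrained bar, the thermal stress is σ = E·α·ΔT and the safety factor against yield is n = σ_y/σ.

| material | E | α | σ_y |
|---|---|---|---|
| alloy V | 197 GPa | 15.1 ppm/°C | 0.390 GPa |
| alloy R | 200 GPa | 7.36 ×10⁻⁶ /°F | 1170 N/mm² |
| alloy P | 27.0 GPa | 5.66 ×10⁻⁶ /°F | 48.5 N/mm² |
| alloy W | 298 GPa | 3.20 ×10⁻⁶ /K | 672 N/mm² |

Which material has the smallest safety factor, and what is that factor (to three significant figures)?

alloy V, n = 0.570

Per material, after unit conversion:
  alloy V: E = 197.0, α = 15.1, σ_y = 390.0 → σ = 684 MPa, n = 0.570
  alloy R: E = 200.0, α = 13.2, σ_y = 1170 → σ = 609 MPa, n = 1.92
  alloy P: E = 27.00, α = 10.2, σ_y = 48.50 → σ = 63.3 MPa, n = 0.767
  alloy W: E = 298.0, α = 3.20, σ_y = 672.0 → σ = 219 MPa, n = 3.06
Alloy V has the lowest safety factor, n = 0.570.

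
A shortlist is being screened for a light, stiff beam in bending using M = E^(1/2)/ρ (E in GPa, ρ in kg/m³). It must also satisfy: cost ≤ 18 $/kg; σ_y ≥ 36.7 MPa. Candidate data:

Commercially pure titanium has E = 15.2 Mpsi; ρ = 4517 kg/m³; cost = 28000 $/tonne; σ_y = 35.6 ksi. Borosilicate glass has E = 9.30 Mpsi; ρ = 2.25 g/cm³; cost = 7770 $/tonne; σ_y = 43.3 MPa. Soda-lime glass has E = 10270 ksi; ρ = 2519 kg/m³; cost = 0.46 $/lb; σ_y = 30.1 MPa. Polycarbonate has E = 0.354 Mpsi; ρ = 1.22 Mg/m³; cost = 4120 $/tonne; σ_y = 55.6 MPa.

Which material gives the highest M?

Screen on constraints: cost ≤ 18 $/kg; σ_y ≥ 36.7 MPa. Survivors: borosilicate glass, polycarbonate.
Convert each candidate to consistent units, then evaluate M:
  borosilicate glass: E = 64.12 GPa, ρ = 2250 kg/m³
  polycarbonate: E = 2.441 GPa, ρ = 1220 kg/m³
  borosilicate glass: M = 3.56×10⁻³
  polycarbonate: M = 1.28×10⁻³
Highest index: borosilicate glass.

borosilicate glass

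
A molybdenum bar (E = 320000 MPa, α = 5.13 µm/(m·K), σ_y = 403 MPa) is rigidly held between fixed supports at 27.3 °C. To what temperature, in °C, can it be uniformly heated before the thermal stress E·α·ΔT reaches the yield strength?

E = 320000 MPa = 320.0 GPa.
E·α·ΔT = 403.0 MPa ⇒ ΔT = 403.0 / (320.0×10³ × 5.13×10⁻⁶) = 245.5 K.
T = 27.3 + 245.5 = 272.8 °C.

273 °C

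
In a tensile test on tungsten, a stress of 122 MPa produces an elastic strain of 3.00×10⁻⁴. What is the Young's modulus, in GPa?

407 GPa

E = σ/ε = 122 MPa / 3.00×10⁻⁴ = 406700 MPa = 407 GPa.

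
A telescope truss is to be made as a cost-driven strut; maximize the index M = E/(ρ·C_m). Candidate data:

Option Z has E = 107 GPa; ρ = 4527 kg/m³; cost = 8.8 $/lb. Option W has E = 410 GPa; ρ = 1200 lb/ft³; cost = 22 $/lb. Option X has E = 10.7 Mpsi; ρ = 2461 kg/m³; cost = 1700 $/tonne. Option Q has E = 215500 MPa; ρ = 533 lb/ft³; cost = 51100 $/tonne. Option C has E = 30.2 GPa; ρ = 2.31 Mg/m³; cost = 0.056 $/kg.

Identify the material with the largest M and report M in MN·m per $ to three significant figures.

option C, M = 233 MN·m per $

In SI units:
  option Z: E = 107.0 GPa, ρ = 4527 kg/m³, cost = 19.40 $/kg
  option W: E = 410.0 GPa, ρ = 19220 kg/m³, cost = 48.50 $/kg
  option X: E = 73.77 GPa, ρ = 2461 kg/m³, cost = 1.700 $/kg
  option Q: E = 215.5 GPa, ρ = 8538 kg/m³, cost = 51.10 $/kg
  option C: E = 30.20 GPa, ρ = 2310 kg/m³, cost = 0.05600 $/kg
  option C: M = 233 MN·m per $
  option X: M = 17.6 MN·m per $
  option Z: M = 1.22 MN·m per $
  option Q: M = 0.494 MN·m per $
  option W: M = 0.440 MN·m per $
The maximum is for option C.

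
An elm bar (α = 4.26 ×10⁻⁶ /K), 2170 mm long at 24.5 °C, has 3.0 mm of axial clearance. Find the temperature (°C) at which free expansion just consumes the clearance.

α·L₀·ΔT = 3.0 mm ⇒ ΔT = 3.0 / (4.26×10⁻⁶ × 2170.0) = 324.5 K.
T = 24.5 + 324.5 = 349.0 °C.

349 °C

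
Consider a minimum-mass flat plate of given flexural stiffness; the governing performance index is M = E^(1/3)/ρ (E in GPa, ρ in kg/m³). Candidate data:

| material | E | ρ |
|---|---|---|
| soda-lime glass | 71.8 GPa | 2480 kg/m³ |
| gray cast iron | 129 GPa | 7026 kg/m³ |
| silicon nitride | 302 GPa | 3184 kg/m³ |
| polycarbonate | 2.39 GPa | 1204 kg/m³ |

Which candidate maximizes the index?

Evaluate M for each candidate:
  silicon nitride: M = 2.11×10⁻³
  soda-lime glass: M = 1.68×10⁻³
  polycarbonate: M = 1.11×10⁻³
  gray cast iron: M = 0.719×10⁻³
Silicon nitride ranks first.

silicon nitride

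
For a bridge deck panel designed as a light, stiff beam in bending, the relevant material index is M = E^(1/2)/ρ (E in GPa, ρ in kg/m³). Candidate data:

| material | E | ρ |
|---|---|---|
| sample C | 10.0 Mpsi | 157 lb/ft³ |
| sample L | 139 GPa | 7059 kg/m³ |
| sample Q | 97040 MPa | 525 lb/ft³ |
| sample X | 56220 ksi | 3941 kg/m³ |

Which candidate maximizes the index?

sample X

Convert each candidate to consistent units, then evaluate M:
  sample C: E = 68.95 GPa, ρ = 2515 kg/m³
  sample L: E = 139.0 GPa, ρ = 7059 kg/m³
  sample Q: E = 97.04 GPa, ρ = 8410 kg/m³
  sample X: E = 387.6 GPa, ρ = 3941 kg/m³
  sample X: M = 5.00×10⁻³
  sample C: M = 3.30×10⁻³
  sample L: M = 1.67×10⁻³
  sample Q: M = 1.17×10⁻³
Highest index: sample X.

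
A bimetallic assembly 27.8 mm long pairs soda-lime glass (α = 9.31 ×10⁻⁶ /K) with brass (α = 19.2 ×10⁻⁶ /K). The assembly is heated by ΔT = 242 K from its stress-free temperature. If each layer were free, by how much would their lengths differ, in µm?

66.5 µm

Δα = |9.31 − 19.2|×10⁻⁶/K = 9.89×10⁻⁶/K.
ΔL_mismatch = Δα·L·ΔT = 9.89×10⁻⁶ × 27.8 mm × 242.0 K = 66.5 µm.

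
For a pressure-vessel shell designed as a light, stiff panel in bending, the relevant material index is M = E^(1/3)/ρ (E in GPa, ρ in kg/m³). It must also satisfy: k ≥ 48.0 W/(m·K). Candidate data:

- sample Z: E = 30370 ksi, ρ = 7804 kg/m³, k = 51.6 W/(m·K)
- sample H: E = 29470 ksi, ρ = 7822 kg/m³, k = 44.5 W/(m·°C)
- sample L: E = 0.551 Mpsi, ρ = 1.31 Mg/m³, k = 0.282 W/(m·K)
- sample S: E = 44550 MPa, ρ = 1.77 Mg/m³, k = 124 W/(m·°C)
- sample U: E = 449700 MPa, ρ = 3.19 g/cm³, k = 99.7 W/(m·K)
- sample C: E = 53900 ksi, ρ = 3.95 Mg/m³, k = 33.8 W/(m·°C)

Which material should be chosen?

Screen on constraints: k ≥ 48.0 W/(m·K). Survivors: sample Z, sample S, sample U.
In SI units:
  sample Z: E = 209.4 GPa, ρ = 7804 kg/m³
  sample S: E = 44.55 GPa, ρ = 1770 kg/m³
  sample U: E = 449.7 GPa, ρ = 3190 kg/m³
  sample U: M = 2.40×10⁻³
  sample S: M = 2.00×10⁻³
  sample Z: M = 0.761×10⁻³
Sample U ranks first.

sample U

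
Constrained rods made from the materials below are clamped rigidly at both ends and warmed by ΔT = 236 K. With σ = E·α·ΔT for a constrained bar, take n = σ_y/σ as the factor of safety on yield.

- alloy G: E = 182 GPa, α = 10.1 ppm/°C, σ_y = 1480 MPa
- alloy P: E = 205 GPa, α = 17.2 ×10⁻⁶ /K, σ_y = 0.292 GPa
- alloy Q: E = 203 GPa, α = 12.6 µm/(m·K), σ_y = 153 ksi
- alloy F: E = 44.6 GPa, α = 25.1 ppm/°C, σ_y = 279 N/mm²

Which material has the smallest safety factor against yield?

In consistent units (E in GPa, α in ×10⁻⁶/K, σ_y in MPa):
  alloy G: E = 182.0, α = 10.1, σ_y = 1480 → σ = 434 MPa, n = 3.41
  alloy P: E = 205.0, α = 17.2, σ_y = 292.0 → σ = 832 MPa, n = 0.351
  alloy Q: E = 203.0, α = 12.6, σ_y = 1055 → σ = 604 MPa, n = 1.75
  alloy F: E = 44.60, α = 25.1, σ_y = 279.0 → σ = 264 MPa, n = 1.06
Smallest n: alloy P with n = 0.351.

alloy P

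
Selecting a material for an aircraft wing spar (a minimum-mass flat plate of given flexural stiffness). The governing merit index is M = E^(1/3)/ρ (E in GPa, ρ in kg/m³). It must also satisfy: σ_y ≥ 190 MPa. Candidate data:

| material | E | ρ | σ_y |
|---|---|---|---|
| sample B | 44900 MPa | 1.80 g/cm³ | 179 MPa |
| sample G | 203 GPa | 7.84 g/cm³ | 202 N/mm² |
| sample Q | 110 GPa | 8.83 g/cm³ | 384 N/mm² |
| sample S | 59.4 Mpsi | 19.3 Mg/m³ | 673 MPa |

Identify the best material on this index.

Screen on constraints: σ_y ≥ 190 MPa. Survivors: sample G, sample Q, sample S.
Convert each candidate to consistent units, then evaluate M:
  sample G: E = 203.0 GPa, ρ = 7840 kg/m³
  sample Q: E = 110.0 GPa, ρ = 8830 kg/m³
  sample S: E = 409.5 GPa, ρ = 19300 kg/m³
  sample G: M = 0.750×10⁻³
  sample Q: M = 0.543×10⁻³
  sample S: M = 0.385×10⁻³
Sample G has the largest M.

sample G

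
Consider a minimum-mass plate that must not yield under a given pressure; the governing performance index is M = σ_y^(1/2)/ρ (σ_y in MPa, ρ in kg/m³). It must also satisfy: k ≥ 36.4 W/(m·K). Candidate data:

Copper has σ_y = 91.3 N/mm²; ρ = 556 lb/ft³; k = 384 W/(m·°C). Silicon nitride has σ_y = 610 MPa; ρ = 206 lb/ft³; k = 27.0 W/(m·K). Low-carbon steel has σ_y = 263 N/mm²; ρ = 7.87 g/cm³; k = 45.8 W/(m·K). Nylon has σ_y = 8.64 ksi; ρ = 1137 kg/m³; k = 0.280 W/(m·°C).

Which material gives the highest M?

Screen on constraints: k ≥ 36.4 W/(m·K). Survivors: copper, low-carbon steel.
In SI units:
  copper: σ_y = 91.30 MPa, ρ = 8906 kg/m³
  low-carbon steel: σ_y = 263.0 MPa, ρ = 7870 kg/m³
  low-carbon steel: M = 2.06×10⁻³
  copper: M = 1.07×10⁻³
Low-carbon steel has the largest M.

low-carbon steel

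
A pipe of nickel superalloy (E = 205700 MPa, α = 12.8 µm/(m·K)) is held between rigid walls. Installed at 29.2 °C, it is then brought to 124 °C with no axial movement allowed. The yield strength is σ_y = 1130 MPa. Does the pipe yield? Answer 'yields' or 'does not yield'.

does not yield

E = 205700 MPa = 205.7 GPa.
ΔT = 94.80 K. Constrained thermal stress σ = E·α·ΔT = 205.7×10³ MPa × 12.8×10⁻⁶ × 94.80 = 250 MPa (compressive).
Compare to σ_y = 1130 MPa: σ < σ_y, so it does not yield.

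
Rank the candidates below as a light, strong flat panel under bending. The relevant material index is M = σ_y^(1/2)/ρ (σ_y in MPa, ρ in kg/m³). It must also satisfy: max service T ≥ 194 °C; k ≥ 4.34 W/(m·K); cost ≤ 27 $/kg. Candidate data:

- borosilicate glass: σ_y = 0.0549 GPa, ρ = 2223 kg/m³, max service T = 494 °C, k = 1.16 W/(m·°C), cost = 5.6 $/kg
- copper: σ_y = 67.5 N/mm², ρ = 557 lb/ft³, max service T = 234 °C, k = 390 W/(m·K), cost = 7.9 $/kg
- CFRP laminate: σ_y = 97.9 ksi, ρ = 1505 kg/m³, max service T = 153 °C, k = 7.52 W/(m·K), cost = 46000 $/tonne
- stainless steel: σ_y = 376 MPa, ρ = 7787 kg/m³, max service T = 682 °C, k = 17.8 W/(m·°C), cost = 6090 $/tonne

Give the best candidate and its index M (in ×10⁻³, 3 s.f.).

Screen on constraints: max service T ≥ 194 °C; k ≥ 4.34 W/(m·K); cost ≤ 27 $/kg. Survivors: copper, stainless steel.
After converting to SI:
  copper: σ_y = 67.50 MPa, ρ = 8922 kg/m³
  stainless steel: σ_y = 376.0 MPa, ρ = 7787 kg/m³
  stainless steel: M = 2.49×10⁻³
  copper: M = 0.921×10⁻³
The maximum is for stainless steel.

stainless steel, M = 2.49×10⁻³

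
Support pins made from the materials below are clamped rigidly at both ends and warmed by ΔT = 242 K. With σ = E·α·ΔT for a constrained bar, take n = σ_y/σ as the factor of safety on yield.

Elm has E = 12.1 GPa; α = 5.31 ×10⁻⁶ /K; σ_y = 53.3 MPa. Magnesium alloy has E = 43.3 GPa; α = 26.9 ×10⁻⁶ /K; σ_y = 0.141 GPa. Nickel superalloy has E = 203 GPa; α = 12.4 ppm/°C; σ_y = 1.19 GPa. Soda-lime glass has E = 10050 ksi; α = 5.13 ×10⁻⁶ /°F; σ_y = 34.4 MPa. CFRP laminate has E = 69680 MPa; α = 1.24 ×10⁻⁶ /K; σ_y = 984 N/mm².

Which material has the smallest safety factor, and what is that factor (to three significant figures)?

With everything in SI (GPa, ×10⁻⁶/K, MPa):
  elm: E = 12.10, α = 5.31, σ_y = 53.30 → σ = 15.5 MPa, n = 3.43
  magnesium alloy: E = 43.30, α = 26.9, σ_y = 141.0 → σ = 282 MPa, n = 0.500
  nickel superalloy: E = 203.0, α = 12.4, σ_y = 1190 → σ = 609 MPa, n = 1.95
  soda-lime glass: E = 69.29, α = 9.23, σ_y = 34.40 → σ = 155 MPa, n = 0.222
  CFRP laminate: E = 69.68, α = 1.24, σ_y = 984.0 → σ = 20.9 MPa, n = 47.1
Soda-lime glass has the lowest safety factor, n = 0.222.

soda-lime glass, n = 0.222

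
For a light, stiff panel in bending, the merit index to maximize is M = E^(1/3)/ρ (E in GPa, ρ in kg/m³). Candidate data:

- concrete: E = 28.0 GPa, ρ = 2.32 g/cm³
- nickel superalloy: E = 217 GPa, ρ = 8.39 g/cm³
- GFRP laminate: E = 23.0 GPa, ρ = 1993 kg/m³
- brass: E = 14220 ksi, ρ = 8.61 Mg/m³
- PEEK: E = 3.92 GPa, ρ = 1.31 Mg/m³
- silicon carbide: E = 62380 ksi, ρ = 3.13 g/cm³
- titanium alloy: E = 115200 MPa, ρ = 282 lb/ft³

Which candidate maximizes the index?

silicon carbide

Convert each candidate to consistent units, then evaluate M:
  concrete: E = 28.00 GPa, ρ = 2320 kg/m³
  nickel superalloy: E = 217.0 GPa, ρ = 8390 kg/m³
  GFRP laminate: E = 23.00 GPa, ρ = 1993 kg/m³
  brass: E = 98.04 GPa, ρ = 8610 kg/m³
  PEEK: E = 3.920 GPa, ρ = 1310 kg/m³
  silicon carbide: E = 430.1 GPa, ρ = 3130 kg/m³
  titanium alloy: E = 115.2 GPa, ρ = 4517 kg/m³
  silicon carbide: M = 2.41×10⁻³
  GFRP laminate: M = 1.43×10⁻³
  concrete: M = 1.31×10⁻³
  PEEK: M = 1.20×10⁻³
  titanium alloy: M = 1.08×10⁻³
  nickel superalloy: M = 0.716×10⁻³
  brass: M = 0.536×10⁻³
Silicon carbide has the largest M.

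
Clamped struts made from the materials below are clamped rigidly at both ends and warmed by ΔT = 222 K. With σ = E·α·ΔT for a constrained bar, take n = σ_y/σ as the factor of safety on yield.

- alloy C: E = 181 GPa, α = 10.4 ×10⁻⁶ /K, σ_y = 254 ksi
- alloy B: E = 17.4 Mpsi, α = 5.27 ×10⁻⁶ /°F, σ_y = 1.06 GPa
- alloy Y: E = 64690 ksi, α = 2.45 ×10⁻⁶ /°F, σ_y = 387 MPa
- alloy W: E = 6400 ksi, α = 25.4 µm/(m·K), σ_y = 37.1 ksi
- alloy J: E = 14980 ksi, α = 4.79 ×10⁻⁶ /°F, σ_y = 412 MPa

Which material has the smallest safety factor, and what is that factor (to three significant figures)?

alloy Y, n = 0.886

Converting E to GPa, α to ×10⁻⁶/K, σ_y to MPa, then σ and n for each:
  alloy C: E = 181.0, α = 10.4, σ_y = 1751 → σ = 418 MPa, n = 4.19
  alloy B: E = 120.0, α = 9.49, σ_y = 1060 → σ = 253 MPa, n = 4.20
  alloy Y: E = 446.0, α = 4.41, σ_y = 387.0 → σ = 437 MPa, n = 0.886
  alloy W: E = 44.13, α = 25.4, σ_y = 255.8 → σ = 249 MPa, n = 1.03
  alloy J: E = 103.3, α = 8.62, σ_y = 412.0 → σ = 198 MPa, n = 2.08
The minimum is alloy Y at n = 0.886.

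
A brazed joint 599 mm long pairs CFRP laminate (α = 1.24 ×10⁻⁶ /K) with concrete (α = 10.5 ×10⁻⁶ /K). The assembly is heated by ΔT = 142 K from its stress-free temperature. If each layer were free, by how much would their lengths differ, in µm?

788 µm

Δα = |1.24 − 10.5|×10⁻⁶/K = 9.26×10⁻⁶/K.
ΔL_mismatch = Δα·L·ΔT = 9.26×10⁻⁶ × 599.0 mm × 142.0 K = 788 µm.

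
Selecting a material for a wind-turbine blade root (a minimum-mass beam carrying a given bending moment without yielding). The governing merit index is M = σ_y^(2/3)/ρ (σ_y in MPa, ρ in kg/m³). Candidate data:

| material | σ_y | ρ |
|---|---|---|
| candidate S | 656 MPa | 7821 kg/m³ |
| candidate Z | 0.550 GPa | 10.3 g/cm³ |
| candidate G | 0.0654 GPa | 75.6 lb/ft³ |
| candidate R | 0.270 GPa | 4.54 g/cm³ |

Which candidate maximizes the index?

Convert each candidate to consistent units, then evaluate M:
  candidate S: σ_y = 656.0 MPa, ρ = 7821 kg/m³
  candidate Z: σ_y = 550.0 MPa, ρ = 10300 kg/m³
  candidate G: σ_y = 65.40 MPa, ρ = 1211 kg/m³
  candidate R: σ_y = 270.0 MPa, ρ = 4540 kg/m³
  candidate G: M = 13.4×10⁻³
  candidate S: M = 9.65×10⁻³
  candidate R: M = 9.20×10⁻³
  candidate Z: M = 6.52×10⁻³
Candidate G ranks first.

candidate G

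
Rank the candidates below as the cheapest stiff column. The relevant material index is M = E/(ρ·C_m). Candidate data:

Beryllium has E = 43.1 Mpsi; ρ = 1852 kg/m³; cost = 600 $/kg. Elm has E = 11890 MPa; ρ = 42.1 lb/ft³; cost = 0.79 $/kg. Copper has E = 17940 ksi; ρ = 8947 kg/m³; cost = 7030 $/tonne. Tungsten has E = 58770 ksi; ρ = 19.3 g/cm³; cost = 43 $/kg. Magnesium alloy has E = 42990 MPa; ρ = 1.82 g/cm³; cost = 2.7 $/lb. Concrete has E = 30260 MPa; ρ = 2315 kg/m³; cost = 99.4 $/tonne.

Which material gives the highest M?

concrete

In SI units:
  beryllium: E = 297.2 GPa, ρ = 1852 kg/m³, cost = 600.0 $/kg
  elm: E = 11.89 GPa, ρ = 674.4 kg/m³, cost = 0.7900 $/kg
  copper: E = 123.7 GPa, ρ = 8947 kg/m³, cost = 7.030 $/kg
  tungsten: E = 405.2 GPa, ρ = 19300 kg/m³, cost = 43.00 $/kg
  magnesium alloy: E = 42.99 GPa, ρ = 1820 kg/m³, cost = 5.952 $/kg
  concrete: E = 30.26 GPa, ρ = 2315 kg/m³, cost = 0.09940 $/kg
  concrete: M = 132 MN·m per $
  elm: M = 22.3 MN·m per $
  magnesium alloy: M = 3.97 MN·m per $
  copper: M = 1.97 MN·m per $
  tungsten: M = 0.488 MN·m per $
  beryllium: M = 0.267 MN·m per $
Concrete ranks first.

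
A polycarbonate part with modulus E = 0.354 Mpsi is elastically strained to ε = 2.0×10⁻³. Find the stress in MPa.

4.88 MPa

E = 0.354 Mpsi = 2.441 GPa.
σ = E·ε = 2441 MPa × 2.0×10⁻³ = 4.88 MPa.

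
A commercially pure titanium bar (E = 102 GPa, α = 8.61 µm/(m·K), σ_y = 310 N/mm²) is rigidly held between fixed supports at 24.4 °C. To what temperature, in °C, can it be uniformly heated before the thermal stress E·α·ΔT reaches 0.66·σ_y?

σ_y = 310 N/mm² = 310.0 MPa.
E·α·ΔT = 204.6 MPa ⇒ ΔT = 204.6 / (102.0×10³ × 8.61×10⁻⁶) = 233.0 K.
T = 24.4 + 233.0 = 257.4 °C.

257 °C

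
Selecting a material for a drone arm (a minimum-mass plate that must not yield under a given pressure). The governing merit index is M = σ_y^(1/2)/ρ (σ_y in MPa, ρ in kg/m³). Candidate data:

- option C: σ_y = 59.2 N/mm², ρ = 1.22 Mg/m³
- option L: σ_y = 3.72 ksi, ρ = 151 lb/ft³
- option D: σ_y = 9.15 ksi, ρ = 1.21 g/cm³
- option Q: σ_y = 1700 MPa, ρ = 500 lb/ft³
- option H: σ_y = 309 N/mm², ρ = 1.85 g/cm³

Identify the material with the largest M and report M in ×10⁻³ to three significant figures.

option H, M = 9.50×10⁻³

Normalizing units and computing the index:
  option C: σ_y = 59.20 MPa, ρ = 1220 kg/m³
  option L: σ_y = 25.65 MPa, ρ = 2419 kg/m³
  option D: σ_y = 63.09 MPa, ρ = 1210 kg/m³
  option Q: σ_y = 1700 MPa, ρ = 8009 kg/m³
  option H: σ_y = 309.0 MPa, ρ = 1850 kg/m³
  option H: M = 9.50×10⁻³
  option D: M = 6.56×10⁻³
  option C: M = 6.31×10⁻³
  option Q: M = 5.15×10⁻³
  option L: M = 2.09×10⁻³
The maximum is for option H.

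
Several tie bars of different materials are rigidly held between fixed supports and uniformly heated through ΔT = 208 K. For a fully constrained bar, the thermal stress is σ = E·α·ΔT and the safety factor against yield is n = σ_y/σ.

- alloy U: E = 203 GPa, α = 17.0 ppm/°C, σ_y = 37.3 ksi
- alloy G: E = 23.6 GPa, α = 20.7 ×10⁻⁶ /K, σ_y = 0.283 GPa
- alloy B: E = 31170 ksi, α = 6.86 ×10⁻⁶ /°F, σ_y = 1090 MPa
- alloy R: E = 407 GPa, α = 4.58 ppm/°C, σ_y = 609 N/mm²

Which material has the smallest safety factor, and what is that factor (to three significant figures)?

alloy U, n = 0.358

With everything in SI (GPa, ×10⁻⁶/K, MPa):
  alloy U: E = 203.0, α = 17.0, σ_y = 257.2 → σ = 718 MPa, n = 0.358
  alloy G: E = 23.60, α = 20.7, σ_y = 283.0 → σ = 102 MPa, n = 2.79
  alloy B: E = 214.9, α = 12.3, σ_y = 1090 → σ = 552 MPa, n = 1.97
  alloy R: E = 407.0, α = 4.58, σ_y = 609.0 → σ = 388 MPa, n = 1.57
The minimum is alloy U at n = 0.358.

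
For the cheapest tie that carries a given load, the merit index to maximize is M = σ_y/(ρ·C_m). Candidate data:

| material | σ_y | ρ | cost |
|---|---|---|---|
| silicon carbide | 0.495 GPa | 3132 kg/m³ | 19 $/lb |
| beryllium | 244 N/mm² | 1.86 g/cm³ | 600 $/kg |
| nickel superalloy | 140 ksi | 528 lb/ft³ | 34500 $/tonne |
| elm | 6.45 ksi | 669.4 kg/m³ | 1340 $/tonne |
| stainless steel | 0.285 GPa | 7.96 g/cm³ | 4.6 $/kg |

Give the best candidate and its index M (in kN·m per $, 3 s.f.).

elm, M = 49.6 kN·m per $

Convert each candidate to consistent units, then evaluate M:
  silicon carbide: σ_y = 495.0 MPa, ρ = 3132 kg/m³, cost = 41.89 $/kg
  beryllium: σ_y = 244.0 MPa, ρ = 1860 kg/m³, cost = 600.0 $/kg
  nickel superalloy: σ_y = 965.3 MPa, ρ = 8458 kg/m³, cost = 34.50 $/kg
  elm: σ_y = 44.47 MPa, ρ = 669.4 kg/m³, cost = 1.340 $/kg
  stainless steel: σ_y = 285.0 MPa, ρ = 7960 kg/m³, cost = 4.600 $/kg
  elm: M = 49.6 kN·m per $
  stainless steel: M = 7.78 kN·m per $
  silicon carbide: M = 3.77 kN·m per $
  nickel superalloy: M = 3.31 kN·m per $
  beryllium: M = 0.219 kN·m per $
Highest index: elm.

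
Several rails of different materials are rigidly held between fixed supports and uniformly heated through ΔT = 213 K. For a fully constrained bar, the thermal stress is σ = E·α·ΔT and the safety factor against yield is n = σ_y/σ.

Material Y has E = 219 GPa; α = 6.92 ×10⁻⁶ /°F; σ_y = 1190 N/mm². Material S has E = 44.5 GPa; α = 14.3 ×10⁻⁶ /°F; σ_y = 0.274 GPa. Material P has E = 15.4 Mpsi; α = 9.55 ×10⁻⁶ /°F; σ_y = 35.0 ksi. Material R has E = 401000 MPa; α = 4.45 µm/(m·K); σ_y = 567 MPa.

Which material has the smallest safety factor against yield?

material P

Converting E to GPa, α to ×10⁻⁶/K, σ_y to MPa, then σ and n for each:
  material Y: E = 219.0, α = 12.5, σ_y = 1190 → σ = 581 MPa, n = 2.05
  material S: E = 44.50, α = 25.7, σ_y = 274.0 → σ = 244 MPa, n = 1.12
  material P: E = 106.2, α = 17.2, σ_y = 241.3 → σ = 389 MPa, n = 0.621
  material R: E = 401.0, α = 4.45, σ_y = 567.0 → σ = 380 MPa, n = 1.49
Smallest n: material P with n = 0.621.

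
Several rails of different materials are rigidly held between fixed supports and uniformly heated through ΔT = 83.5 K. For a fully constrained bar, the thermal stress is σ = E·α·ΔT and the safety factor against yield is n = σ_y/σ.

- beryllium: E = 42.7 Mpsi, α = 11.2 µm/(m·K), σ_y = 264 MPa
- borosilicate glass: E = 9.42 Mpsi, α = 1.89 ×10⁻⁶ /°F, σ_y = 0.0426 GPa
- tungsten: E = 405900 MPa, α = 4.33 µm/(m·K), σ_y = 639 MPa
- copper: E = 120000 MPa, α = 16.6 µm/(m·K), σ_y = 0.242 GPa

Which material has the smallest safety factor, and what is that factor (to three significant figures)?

beryllium, n = 0.959

In consistent units (E in GPa, α in ×10⁻⁶/K, σ_y in MPa):
  beryllium: E = 294.4, α = 11.2, σ_y = 264.0 → σ = 275 MPa, n = 0.959
  borosilicate glass: E = 64.95, α = 3.40, σ_y = 42.60 → σ = 18.4 MPa, n = 2.31
  tungsten: E = 405.9, α = 4.33, σ_y = 639.0 → σ = 147 MPa, n = 4.35
  copper: E = 120.0, α = 16.6, σ_y = 242.0 → σ = 166 MPa, n = 1.45
Beryllium has the lowest safety factor, n = 0.959.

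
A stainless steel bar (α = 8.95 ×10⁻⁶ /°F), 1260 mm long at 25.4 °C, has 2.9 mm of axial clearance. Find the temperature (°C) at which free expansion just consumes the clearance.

α = 8.95×10⁻⁶/°F × 9/5 = 16.1×10⁻⁶/K.
α·L₀·ΔT = 2.9 mm ⇒ ΔT = 2.9 / (16.1×10⁻⁶ × 1260.0) = 142.9 K.
T = 25.4 + 142.9 = 168.3 °C.

168 °C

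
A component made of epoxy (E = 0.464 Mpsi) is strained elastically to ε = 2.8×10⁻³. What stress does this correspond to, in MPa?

E = 0.464 Mpsi = 3.199 GPa.
σ = E·ε = 3199 MPa × 2.8×10⁻³ = 8.96 MPa.

8.96 MPa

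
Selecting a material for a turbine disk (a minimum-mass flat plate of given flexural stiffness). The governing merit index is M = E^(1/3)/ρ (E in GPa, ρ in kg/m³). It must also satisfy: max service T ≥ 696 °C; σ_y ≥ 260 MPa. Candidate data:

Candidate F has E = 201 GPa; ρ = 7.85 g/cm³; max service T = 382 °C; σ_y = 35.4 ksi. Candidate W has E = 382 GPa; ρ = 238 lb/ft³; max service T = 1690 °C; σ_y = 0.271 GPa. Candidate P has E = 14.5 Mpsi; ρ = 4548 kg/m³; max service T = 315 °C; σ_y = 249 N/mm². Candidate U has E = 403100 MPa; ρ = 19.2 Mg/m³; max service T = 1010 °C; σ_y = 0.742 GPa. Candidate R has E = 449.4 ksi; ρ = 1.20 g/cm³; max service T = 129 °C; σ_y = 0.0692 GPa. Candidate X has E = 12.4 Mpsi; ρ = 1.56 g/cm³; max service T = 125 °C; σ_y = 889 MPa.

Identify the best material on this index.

Screen on constraints: max service T ≥ 696 °C; σ_y ≥ 260 MPa. Survivors: candidate W, candidate U.
Convert each candidate to consistent units, then evaluate M:
  candidate W: E = 382.0 GPa, ρ = 3812 kg/m³
  candidate U: E = 403.1 GPa, ρ = 19200 kg/m³
  candidate W: M = 1.90×10⁻³
  candidate U: M = 0.385×10⁻³
Highest index: candidate W.

candidate W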